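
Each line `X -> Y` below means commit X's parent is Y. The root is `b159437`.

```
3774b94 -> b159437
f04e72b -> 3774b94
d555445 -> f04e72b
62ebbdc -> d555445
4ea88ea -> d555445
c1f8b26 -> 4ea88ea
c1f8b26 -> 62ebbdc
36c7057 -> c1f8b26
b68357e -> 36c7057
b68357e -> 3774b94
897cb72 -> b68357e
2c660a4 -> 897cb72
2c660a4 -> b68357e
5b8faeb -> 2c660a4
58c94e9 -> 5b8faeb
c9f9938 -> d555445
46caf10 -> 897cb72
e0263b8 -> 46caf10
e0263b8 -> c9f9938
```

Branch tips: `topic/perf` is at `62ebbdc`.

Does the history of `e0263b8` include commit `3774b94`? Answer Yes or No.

Ancestors of e0263b8 (commits reachable by following parents): {36c7057, 3774b94, 46caf10, 4ea88ea, 62ebbdc, 897cb72, b159437, b68357e, c1f8b26, c9f9938, d555445, e0263b8, f04e72b}.
3774b94 is in that set, so it is an ancestor of e0263b8.

Yes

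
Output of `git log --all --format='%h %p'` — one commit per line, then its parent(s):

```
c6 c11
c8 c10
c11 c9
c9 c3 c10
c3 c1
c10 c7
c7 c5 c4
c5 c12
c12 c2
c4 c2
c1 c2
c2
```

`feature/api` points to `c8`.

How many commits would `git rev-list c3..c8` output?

Reachable from c8: {c10, c12, c2, c4, c5, c7, c8}.
Reachable from c3: {c1, c2, c3}.
In c8's history but not c3's: {c10, c12, c4, c5, c7, c8} — 6 commits.

6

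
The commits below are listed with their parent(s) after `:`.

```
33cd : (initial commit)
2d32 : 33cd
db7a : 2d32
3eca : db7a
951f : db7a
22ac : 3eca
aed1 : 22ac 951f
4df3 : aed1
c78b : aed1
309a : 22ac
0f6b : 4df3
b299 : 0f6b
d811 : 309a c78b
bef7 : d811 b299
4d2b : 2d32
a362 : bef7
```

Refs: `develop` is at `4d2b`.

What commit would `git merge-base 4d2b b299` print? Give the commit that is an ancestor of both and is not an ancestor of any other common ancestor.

Ancestors of 4d2b: {2d32, 33cd, 4d2b}.
Ancestors of b299: {0f6b, 22ac, 2d32, 33cd, 3eca, 4df3, 951f, aed1, b299, db7a}.
Common ancestors: {2d32, 33cd}.
Among these, 2d32 is not an ancestor of any other common ancestor — it is the merge base.

2d32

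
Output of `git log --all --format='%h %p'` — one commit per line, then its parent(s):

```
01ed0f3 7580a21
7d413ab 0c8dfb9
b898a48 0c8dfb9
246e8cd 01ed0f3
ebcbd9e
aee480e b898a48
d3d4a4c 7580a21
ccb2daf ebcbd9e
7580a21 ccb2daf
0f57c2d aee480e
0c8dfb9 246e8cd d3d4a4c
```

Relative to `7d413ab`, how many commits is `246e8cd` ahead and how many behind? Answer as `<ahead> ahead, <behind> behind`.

Reachable from 246e8cd: {01ed0f3, 246e8cd, 7580a21, ccb2daf, ebcbd9e}.
Reachable from 7d413ab: {01ed0f3, 0c8dfb9, 246e8cd, 7580a21, 7d413ab, ccb2daf, d3d4a4c, ebcbd9e}.
Only in 246e8cd's history (ahead): {} — 0.
Only in 7d413ab's history (behind): {0c8dfb9, 7d413ab, d3d4a4c} — 3.

0 ahead, 3 behind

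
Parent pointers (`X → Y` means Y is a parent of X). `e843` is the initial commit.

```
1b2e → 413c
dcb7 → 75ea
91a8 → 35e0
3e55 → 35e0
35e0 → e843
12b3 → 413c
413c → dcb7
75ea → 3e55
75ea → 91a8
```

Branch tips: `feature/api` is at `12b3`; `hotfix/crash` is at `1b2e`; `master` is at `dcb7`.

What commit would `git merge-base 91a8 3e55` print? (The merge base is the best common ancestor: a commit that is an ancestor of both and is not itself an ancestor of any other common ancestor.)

35e0

Ancestors of 91a8: {35e0, 91a8, e843}.
Ancestors of 3e55: {35e0, 3e55, e843}.
Common ancestors: {35e0, e843}.
Among these, 35e0 is not an ancestor of any other common ancestor — it is the merge base.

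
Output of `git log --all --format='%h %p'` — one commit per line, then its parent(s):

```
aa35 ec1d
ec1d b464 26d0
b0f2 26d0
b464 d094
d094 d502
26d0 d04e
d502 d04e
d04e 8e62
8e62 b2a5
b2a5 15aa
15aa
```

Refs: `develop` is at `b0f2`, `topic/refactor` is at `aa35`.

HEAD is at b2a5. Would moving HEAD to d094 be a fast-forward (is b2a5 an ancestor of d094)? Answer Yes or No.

A fast-forward from b2a5 to d094 is possible iff b2a5 is an ancestor of d094.
Ancestors of d094: {15aa, 8e62, b2a5, d04e, d094, d502}.
b2a5 is among them, so fast-forward is possible.

Yes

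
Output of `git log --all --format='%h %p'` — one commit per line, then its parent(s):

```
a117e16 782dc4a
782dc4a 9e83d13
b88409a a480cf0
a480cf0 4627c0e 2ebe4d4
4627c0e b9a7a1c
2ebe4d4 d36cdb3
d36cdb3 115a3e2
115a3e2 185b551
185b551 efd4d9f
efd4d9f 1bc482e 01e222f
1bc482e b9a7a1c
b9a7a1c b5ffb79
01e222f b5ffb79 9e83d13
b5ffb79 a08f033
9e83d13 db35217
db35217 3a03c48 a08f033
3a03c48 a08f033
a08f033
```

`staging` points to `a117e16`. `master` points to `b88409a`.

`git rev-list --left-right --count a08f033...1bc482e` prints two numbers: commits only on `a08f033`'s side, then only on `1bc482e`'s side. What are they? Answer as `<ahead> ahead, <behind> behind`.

0 ahead, 3 behind

Reachable from a08f033: {a08f033}.
Reachable from 1bc482e: {1bc482e, a08f033, b5ffb79, b9a7a1c}.
Only in a08f033's history (ahead): {} — 0.
Only in 1bc482e's history (behind): {1bc482e, b5ffb79, b9a7a1c} — 3.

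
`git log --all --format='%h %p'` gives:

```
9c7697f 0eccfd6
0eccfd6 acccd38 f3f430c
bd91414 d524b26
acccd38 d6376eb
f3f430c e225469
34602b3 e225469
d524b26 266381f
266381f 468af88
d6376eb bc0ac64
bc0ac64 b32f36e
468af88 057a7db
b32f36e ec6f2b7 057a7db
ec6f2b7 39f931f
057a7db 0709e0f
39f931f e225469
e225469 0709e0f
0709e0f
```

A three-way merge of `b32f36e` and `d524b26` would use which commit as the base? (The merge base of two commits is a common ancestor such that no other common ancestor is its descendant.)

057a7db

Ancestors of b32f36e: {057a7db, 0709e0f, 39f931f, b32f36e, e225469, ec6f2b7}.
Ancestors of d524b26: {057a7db, 0709e0f, 266381f, 468af88, d524b26}.
Common ancestors: {057a7db, 0709e0f}.
Among these, 057a7db is not an ancestor of any other common ancestor — it is the merge base.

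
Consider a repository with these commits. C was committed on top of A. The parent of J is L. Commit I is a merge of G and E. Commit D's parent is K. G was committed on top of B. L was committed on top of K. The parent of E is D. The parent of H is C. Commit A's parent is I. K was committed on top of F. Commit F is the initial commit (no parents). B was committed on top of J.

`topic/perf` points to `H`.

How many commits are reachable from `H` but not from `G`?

6

Reachable from H: {A, B, C, D, E, F, G, H, I, J, K, L}.
Reachable from G: {B, F, G, J, K, L}.
In H's history but not G's: {A, C, D, E, H, I} — 6 commits.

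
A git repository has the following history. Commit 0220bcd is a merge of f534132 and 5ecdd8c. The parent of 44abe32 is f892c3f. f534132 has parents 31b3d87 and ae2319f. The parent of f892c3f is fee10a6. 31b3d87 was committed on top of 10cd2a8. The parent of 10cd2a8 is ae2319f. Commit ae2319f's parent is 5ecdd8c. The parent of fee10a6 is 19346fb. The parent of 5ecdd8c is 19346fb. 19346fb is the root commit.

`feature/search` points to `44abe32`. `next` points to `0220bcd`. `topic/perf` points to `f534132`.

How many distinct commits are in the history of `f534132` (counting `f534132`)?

Walking parent pointers from f534132: reachable set = {10cd2a8, 19346fb, 31b3d87, 5ecdd8c, ae2319f, f534132}.
That is 6 commits.

6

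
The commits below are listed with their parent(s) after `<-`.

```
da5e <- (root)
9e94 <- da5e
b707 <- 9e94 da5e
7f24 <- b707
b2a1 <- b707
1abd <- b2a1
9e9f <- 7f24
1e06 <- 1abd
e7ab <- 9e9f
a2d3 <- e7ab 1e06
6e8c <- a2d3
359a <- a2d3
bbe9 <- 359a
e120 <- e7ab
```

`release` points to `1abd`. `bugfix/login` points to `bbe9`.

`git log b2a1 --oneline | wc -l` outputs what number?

4

Walking parent pointers from b2a1: reachable set = {9e94, b2a1, b707, da5e}.
That is 4 commits.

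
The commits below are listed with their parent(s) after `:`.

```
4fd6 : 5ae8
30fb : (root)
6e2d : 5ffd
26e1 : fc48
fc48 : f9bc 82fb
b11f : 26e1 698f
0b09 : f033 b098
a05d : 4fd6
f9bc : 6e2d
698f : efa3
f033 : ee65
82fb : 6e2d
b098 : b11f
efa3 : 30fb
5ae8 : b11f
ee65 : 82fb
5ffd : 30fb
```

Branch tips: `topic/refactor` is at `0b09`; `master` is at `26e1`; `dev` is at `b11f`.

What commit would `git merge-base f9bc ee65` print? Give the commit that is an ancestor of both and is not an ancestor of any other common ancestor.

6e2d

Ancestors of f9bc: {30fb, 5ffd, 6e2d, f9bc}.
Ancestors of ee65: {30fb, 5ffd, 6e2d, 82fb, ee65}.
Common ancestors: {30fb, 5ffd, 6e2d}.
Among these, 6e2d is not an ancestor of any other common ancestor — it is the merge base.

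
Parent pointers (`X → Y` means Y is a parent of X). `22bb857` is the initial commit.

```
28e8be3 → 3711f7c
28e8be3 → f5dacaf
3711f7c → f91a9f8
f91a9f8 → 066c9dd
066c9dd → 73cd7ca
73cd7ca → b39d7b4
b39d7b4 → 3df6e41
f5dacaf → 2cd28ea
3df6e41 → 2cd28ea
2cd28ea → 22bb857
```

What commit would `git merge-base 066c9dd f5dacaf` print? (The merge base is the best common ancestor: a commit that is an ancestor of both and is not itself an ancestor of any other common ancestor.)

2cd28ea

Ancestors of 066c9dd: {066c9dd, 22bb857, 2cd28ea, 3df6e41, 73cd7ca, b39d7b4}.
Ancestors of f5dacaf: {22bb857, 2cd28ea, f5dacaf}.
Common ancestors: {22bb857, 2cd28ea}.
Among these, 2cd28ea is not an ancestor of any other common ancestor — it is the merge base.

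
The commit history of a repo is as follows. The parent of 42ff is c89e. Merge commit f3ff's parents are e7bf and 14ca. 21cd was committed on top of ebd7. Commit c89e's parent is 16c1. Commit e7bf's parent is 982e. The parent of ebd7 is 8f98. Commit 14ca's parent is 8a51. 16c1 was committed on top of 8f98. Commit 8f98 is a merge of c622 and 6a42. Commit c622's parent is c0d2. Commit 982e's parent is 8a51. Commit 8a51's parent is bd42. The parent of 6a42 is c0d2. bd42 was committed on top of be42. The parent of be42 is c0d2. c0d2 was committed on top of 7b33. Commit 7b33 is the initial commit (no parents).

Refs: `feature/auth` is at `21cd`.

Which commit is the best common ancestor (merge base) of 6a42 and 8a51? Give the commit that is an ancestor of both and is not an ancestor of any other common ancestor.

c0d2

Ancestors of 6a42: {6a42, 7b33, c0d2}.
Ancestors of 8a51: {7b33, 8a51, bd42, be42, c0d2}.
Common ancestors: {7b33, c0d2}.
Among these, c0d2 is not an ancestor of any other common ancestor — it is the merge base.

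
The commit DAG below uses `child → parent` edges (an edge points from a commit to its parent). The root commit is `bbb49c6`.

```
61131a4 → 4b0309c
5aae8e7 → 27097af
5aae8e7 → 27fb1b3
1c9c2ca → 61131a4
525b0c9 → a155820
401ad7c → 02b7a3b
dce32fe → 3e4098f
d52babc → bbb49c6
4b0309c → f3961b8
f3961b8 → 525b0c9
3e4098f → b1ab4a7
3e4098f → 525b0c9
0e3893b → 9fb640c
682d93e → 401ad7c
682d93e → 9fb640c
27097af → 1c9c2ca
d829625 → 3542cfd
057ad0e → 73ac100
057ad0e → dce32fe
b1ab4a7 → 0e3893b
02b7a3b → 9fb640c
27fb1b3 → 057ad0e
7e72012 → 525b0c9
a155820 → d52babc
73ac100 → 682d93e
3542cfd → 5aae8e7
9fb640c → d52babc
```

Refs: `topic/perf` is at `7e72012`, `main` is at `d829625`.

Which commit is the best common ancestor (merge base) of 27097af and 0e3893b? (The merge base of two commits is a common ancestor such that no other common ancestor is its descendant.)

d52babc

Ancestors of 27097af: {1c9c2ca, 27097af, 4b0309c, 525b0c9, 61131a4, a155820, bbb49c6, d52babc, f3961b8}.
Ancestors of 0e3893b: {0e3893b, 9fb640c, bbb49c6, d52babc}.
Common ancestors: {bbb49c6, d52babc}.
Among these, d52babc is not an ancestor of any other common ancestor — it is the merge base.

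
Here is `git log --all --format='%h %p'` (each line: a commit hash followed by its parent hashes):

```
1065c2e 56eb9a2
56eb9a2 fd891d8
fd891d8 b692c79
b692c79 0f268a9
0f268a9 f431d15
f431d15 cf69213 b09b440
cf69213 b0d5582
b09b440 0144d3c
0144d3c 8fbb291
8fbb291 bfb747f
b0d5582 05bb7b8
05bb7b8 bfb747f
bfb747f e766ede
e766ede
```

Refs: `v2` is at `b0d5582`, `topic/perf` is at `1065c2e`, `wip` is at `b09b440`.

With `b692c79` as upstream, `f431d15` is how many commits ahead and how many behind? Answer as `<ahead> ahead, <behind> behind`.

0 ahead, 2 behind

Reachable from f431d15: {0144d3c, 05bb7b8, 8fbb291, b09b440, b0d5582, bfb747f, cf69213, e766ede, f431d15}.
Reachable from b692c79: {0144d3c, 05bb7b8, 0f268a9, 8fbb291, b09b440, b0d5582, b692c79, bfb747f, cf69213, e766ede, f431d15}.
Only in f431d15's history (ahead): {} — 0.
Only in b692c79's history (behind): {0f268a9, b692c79} — 2.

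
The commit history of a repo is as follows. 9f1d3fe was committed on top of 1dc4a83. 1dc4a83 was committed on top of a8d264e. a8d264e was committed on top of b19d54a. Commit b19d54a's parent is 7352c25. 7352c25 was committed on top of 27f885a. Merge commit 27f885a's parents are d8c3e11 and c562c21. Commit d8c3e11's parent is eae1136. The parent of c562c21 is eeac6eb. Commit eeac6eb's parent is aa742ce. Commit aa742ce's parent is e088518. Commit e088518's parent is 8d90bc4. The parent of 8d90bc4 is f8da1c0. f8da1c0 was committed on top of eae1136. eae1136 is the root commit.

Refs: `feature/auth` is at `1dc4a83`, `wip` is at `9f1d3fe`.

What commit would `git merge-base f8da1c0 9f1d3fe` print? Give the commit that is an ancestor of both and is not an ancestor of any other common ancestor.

Ancestors of f8da1c0: {eae1136, f8da1c0}.
Ancestors of 9f1d3fe: {1dc4a83, 27f885a, 7352c25, 8d90bc4, 9f1d3fe, a8d264e, aa742ce, b19d54a, c562c21, d8c3e11, e088518, eae1136, eeac6eb, f8da1c0}.
Common ancestors: {eae1136, f8da1c0}.
Among these, f8da1c0 is not an ancestor of any other common ancestor — it is the merge base.

f8da1c0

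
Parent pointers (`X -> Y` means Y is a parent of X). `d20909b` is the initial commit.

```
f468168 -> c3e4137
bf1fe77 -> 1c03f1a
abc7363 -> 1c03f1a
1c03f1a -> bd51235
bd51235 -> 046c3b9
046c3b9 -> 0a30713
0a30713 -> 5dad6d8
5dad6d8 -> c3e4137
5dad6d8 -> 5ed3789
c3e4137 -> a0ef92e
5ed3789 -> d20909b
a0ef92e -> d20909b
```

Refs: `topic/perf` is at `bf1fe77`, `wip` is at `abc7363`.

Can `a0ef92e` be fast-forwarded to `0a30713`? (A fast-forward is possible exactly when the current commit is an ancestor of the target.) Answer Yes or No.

Yes

A fast-forward from a0ef92e to 0a30713 is possible iff a0ef92e is an ancestor of 0a30713.
Ancestors of 0a30713: {0a30713, 5dad6d8, 5ed3789, a0ef92e, c3e4137, d20909b}.
a0ef92e is among them, so fast-forward is possible.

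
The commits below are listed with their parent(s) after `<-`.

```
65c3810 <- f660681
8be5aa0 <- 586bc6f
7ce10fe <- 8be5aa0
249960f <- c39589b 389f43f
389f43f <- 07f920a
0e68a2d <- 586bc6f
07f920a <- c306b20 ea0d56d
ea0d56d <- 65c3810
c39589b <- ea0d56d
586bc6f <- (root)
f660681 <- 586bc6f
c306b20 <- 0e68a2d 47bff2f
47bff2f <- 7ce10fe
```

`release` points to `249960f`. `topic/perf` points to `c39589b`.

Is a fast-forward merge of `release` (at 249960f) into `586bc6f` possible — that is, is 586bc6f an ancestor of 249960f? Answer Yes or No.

A fast-forward from 586bc6f to 249960f is possible iff 586bc6f is an ancestor of 249960f.
Ancestors of 249960f: {07f920a, 0e68a2d, 249960f, 389f43f, 47bff2f, 586bc6f, 65c3810, 7ce10fe, 8be5aa0, c306b20, c39589b, ea0d56d, f660681}.
586bc6f is among them, so fast-forward is possible.

Yes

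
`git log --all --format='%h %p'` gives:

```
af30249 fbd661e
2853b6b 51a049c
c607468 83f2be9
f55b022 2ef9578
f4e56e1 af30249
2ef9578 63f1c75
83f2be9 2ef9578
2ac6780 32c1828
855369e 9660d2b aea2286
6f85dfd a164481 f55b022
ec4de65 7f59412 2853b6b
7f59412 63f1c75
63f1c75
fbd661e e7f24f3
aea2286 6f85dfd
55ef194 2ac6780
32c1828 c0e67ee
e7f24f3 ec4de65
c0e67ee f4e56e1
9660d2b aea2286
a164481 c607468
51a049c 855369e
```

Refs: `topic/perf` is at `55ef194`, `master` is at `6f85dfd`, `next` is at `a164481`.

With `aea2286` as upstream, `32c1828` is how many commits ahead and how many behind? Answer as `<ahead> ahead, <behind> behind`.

Reachable from 32c1828: {2853b6b, 2ef9578, 32c1828, 51a049c, 63f1c75, 6f85dfd, 7f59412, 83f2be9, 855369e, 9660d2b, a164481, aea2286, af30249, c0e67ee, c607468, e7f24f3, ec4de65, f4e56e1, f55b022, fbd661e}.
Reachable from aea2286: {2ef9578, 63f1c75, 6f85dfd, 83f2be9, a164481, aea2286, c607468, f55b022}.
Only in 32c1828's history (ahead): {2853b6b, 32c1828, 51a049c, 7f59412, 855369e, 9660d2b, af30249, c0e67ee, e7f24f3, ec4de65, f4e56e1, fbd661e} — 12.
Only in aea2286's history (behind): {} — 0.

12 ahead, 0 behind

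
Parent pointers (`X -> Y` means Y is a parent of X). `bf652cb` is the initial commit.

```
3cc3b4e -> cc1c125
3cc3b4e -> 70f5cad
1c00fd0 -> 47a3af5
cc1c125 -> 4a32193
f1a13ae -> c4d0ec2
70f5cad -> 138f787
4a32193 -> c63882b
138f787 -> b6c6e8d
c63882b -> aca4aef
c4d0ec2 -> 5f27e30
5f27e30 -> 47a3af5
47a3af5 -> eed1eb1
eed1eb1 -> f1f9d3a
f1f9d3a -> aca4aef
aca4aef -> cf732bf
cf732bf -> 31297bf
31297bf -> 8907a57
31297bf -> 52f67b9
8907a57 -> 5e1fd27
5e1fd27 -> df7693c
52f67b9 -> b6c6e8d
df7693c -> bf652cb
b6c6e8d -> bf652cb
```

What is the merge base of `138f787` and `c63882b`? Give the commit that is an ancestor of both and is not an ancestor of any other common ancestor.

Ancestors of 138f787: {138f787, b6c6e8d, bf652cb}.
Ancestors of c63882b: {31297bf, 52f67b9, 5e1fd27, 8907a57, aca4aef, b6c6e8d, bf652cb, c63882b, cf732bf, df7693c}.
Common ancestors: {b6c6e8d, bf652cb}.
Among these, b6c6e8d is not an ancestor of any other common ancestor — it is the merge base.

b6c6e8d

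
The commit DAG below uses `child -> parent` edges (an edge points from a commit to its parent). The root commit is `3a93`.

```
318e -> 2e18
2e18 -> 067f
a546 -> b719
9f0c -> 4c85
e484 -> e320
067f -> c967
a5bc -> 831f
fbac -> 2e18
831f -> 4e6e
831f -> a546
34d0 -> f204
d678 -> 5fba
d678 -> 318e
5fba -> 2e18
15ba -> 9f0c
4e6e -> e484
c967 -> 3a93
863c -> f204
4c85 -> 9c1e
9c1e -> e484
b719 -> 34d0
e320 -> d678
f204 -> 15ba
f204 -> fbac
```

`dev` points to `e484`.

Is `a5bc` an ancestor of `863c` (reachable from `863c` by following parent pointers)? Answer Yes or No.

Ancestors of 863c: {067f, 15ba, 2e18, 318e, 3a93, 4c85, 5fba, 863c, 9c1e, 9f0c, c967, d678, e320, e484, f204, fbac}.
a5bc is not in that set, so it is not an ancestor of 863c.

No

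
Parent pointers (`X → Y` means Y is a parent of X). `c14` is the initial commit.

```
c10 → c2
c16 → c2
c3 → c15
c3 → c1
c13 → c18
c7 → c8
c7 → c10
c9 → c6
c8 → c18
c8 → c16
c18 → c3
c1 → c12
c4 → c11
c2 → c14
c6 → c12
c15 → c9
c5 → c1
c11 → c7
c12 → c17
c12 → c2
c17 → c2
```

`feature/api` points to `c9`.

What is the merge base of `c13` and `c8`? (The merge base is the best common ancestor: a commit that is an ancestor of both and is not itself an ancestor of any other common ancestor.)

Ancestors of c13: {c1, c12, c13, c14, c15, c17, c18, c2, c3, c6, c9}.
Ancestors of c8: {c1, c12, c14, c15, c16, c17, c18, c2, c3, c6, c8, c9}.
Common ancestors: {c1, c12, c14, c15, c17, c18, c2, c3, c6, c9}.
Among these, c18 is not an ancestor of any other common ancestor — it is the merge base.

c18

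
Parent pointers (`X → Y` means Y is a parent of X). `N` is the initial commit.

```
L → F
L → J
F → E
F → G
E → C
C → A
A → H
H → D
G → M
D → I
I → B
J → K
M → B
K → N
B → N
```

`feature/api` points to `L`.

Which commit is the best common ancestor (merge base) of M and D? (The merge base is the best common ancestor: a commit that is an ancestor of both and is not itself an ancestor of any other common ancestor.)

Ancestors of M: {B, M, N}.
Ancestors of D: {B, D, I, N}.
Common ancestors: {B, N}.
Among these, B is not an ancestor of any other common ancestor — it is the merge base.

B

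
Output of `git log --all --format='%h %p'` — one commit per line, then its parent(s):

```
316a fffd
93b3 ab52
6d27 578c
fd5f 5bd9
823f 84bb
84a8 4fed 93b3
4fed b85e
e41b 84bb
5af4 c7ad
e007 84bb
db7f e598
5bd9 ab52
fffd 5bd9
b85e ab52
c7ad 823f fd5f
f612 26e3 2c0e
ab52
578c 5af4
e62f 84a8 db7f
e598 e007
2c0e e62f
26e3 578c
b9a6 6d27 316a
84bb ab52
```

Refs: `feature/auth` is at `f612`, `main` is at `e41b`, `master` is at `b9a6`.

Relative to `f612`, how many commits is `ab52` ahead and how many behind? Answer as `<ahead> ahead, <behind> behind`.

0 ahead, 18 behind

Reachable from ab52: {ab52}.
Reachable from f612: {26e3, 2c0e, 4fed, 578c, 5af4, 5bd9, 823f, 84a8, 84bb, 93b3, ab52, b85e, c7ad, db7f, e007, e598, e62f, f612, fd5f}.
Only in ab52's history (ahead): {} — 0.
Only in f612's history (behind): {26e3, 2c0e, 4fed, 578c, 5af4, 5bd9, 823f, 84a8, 84bb, 93b3, b85e, c7ad, db7f, e007, e598, e62f, f612, fd5f} — 18.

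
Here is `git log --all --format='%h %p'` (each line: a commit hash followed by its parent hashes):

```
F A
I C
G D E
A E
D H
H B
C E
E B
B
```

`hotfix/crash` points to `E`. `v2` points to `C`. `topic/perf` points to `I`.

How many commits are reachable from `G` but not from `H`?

3

Reachable from G: {B, D, E, G, H}.
Reachable from H: {B, H}.
In G's history but not H's: {D, E, G} — 3 commits.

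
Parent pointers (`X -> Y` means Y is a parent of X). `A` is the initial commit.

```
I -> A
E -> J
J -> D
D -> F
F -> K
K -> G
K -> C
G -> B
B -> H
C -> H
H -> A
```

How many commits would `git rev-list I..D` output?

Reachable from D: {A, B, C, D, F, G, H, K}.
Reachable from I: {A, I}.
In D's history but not I's: {B, C, D, F, G, H, K} — 7 commits.

7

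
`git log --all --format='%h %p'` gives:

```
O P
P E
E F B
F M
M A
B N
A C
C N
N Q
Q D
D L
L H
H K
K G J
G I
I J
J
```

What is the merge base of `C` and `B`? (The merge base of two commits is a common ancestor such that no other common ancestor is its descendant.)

Ancestors of C: {C, D, G, H, I, J, K, L, N, Q}.
Ancestors of B: {B, D, G, H, I, J, K, L, N, Q}.
Common ancestors: {D, G, H, I, J, K, L, N, Q}.
Among these, N is not an ancestor of any other common ancestor — it is the merge base.

N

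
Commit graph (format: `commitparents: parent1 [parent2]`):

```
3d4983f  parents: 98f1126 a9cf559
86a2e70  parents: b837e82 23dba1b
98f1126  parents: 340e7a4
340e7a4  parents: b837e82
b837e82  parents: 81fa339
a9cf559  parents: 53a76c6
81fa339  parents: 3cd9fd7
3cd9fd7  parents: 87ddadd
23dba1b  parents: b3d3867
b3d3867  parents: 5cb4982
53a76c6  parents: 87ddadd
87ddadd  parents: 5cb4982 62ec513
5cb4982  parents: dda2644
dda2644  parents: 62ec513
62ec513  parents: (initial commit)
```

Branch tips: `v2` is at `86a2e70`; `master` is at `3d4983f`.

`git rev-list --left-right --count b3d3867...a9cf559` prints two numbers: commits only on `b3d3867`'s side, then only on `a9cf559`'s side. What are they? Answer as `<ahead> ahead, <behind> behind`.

Reachable from b3d3867: {5cb4982, 62ec513, b3d3867, dda2644}.
Reachable from a9cf559: {53a76c6, 5cb4982, 62ec513, 87ddadd, a9cf559, dda2644}.
Only in b3d3867's history (ahead): {b3d3867} — 1.
Only in a9cf559's history (behind): {53a76c6, 87ddadd, a9cf559} — 3.

1 ahead, 3 behind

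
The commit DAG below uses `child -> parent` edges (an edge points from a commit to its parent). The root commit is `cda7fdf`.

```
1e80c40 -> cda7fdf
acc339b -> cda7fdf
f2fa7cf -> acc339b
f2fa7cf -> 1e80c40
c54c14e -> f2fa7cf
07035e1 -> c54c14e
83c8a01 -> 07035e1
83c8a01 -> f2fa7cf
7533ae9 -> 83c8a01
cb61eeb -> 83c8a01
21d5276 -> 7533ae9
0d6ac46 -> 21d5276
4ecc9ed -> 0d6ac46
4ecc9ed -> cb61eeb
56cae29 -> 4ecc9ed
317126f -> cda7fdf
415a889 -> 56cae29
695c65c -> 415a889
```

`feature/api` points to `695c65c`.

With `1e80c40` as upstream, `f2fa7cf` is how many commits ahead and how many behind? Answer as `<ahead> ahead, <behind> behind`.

2 ahead, 0 behind

Reachable from f2fa7cf: {1e80c40, acc339b, cda7fdf, f2fa7cf}.
Reachable from 1e80c40: {1e80c40, cda7fdf}.
Only in f2fa7cf's history (ahead): {acc339b, f2fa7cf} — 2.
Only in 1e80c40's history (behind): {} — 0.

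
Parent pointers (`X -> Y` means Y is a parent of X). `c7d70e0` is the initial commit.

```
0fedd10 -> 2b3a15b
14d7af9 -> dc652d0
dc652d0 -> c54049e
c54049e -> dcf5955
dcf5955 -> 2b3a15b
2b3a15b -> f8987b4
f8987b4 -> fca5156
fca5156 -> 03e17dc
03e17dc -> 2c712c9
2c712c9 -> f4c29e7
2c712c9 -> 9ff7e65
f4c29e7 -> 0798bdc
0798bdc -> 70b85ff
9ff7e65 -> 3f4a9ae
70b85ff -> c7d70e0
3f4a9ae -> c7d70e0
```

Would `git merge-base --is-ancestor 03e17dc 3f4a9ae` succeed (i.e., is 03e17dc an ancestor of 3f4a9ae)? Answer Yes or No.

Ancestors of 3f4a9ae: {3f4a9ae, c7d70e0}.
03e17dc is not in that set, so it is not an ancestor of 3f4a9ae.

No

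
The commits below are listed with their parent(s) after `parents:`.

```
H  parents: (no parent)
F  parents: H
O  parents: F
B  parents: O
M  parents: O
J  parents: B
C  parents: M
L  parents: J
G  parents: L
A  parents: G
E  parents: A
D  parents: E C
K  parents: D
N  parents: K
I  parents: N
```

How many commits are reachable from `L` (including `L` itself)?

6

Walking parent pointers from L: reachable set = {B, F, H, J, L, O}.
That is 6 commits.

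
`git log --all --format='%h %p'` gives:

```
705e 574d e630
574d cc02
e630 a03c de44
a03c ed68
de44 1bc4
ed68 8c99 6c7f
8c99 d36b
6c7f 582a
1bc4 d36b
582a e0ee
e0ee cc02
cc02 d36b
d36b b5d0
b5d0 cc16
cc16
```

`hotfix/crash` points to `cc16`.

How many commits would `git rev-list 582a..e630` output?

7

Reachable from e630: {1bc4, 582a, 6c7f, 8c99, a03c, b5d0, cc02, cc16, d36b, de44, e0ee, e630, ed68}.
Reachable from 582a: {582a, b5d0, cc02, cc16, d36b, e0ee}.
In e630's history but not 582a's: {1bc4, 6c7f, 8c99, a03c, de44, e630, ed68} — 7 commits.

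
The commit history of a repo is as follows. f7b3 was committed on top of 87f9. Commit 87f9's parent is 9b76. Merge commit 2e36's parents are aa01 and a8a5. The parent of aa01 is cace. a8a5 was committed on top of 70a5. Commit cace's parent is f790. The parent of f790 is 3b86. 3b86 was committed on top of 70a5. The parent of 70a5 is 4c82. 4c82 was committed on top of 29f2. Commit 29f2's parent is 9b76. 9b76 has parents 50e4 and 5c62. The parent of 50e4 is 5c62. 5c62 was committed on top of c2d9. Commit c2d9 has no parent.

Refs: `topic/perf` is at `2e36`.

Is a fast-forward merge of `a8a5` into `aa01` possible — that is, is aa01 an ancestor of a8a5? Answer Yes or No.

No

A fast-forward from aa01 to a8a5 is possible iff aa01 is an ancestor of a8a5.
Ancestors of a8a5: {29f2, 4c82, 50e4, 5c62, 70a5, 9b76, a8a5, c2d9}.
aa01 is not among them, so fast-forward is not possible.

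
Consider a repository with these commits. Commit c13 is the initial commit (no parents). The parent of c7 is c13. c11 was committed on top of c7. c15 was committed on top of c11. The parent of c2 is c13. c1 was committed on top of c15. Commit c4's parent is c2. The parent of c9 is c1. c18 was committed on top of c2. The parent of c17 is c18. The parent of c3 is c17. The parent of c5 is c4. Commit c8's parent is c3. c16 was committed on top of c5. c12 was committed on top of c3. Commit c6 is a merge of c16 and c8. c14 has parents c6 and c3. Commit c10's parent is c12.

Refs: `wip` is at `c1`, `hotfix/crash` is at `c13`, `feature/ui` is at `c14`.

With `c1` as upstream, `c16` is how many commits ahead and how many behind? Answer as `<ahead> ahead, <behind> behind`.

Reachable from c16: {c13, c16, c2, c4, c5}.
Reachable from c1: {c1, c11, c13, c15, c7}.
Only in c16's history (ahead): {c16, c2, c4, c5} — 4.
Only in c1's history (behind): {c1, c11, c15, c7} — 4.

4 ahead, 4 behind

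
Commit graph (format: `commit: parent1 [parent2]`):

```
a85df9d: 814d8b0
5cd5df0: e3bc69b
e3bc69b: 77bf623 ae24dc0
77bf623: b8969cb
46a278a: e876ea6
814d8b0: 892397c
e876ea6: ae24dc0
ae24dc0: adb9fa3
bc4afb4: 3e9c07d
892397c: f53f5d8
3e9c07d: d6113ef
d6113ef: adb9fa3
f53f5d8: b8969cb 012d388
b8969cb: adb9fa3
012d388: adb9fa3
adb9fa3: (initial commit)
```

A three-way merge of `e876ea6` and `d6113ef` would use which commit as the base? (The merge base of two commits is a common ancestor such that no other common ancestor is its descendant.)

adb9fa3

Ancestors of e876ea6: {adb9fa3, ae24dc0, e876ea6}.
Ancestors of d6113ef: {adb9fa3, d6113ef}.
Common ancestors: {adb9fa3}.
The only common ancestor is adb9fa3, so it is the merge base.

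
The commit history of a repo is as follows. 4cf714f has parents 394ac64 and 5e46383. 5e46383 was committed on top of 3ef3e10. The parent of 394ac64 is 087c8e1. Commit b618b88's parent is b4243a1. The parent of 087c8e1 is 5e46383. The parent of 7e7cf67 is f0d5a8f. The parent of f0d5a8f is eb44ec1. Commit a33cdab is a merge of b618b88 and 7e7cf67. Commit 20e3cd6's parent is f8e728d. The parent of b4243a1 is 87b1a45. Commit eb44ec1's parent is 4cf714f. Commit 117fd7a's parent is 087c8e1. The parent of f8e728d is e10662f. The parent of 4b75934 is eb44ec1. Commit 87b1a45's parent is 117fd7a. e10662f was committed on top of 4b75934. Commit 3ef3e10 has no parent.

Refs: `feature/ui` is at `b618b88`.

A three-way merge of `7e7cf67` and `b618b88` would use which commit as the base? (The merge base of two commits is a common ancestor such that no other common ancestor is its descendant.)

087c8e1

Ancestors of 7e7cf67: {087c8e1, 394ac64, 3ef3e10, 4cf714f, 5e46383, 7e7cf67, eb44ec1, f0d5a8f}.
Ancestors of b618b88: {087c8e1, 117fd7a, 3ef3e10, 5e46383, 87b1a45, b4243a1, b618b88}.
Common ancestors: {087c8e1, 3ef3e10, 5e46383}.
Among these, 087c8e1 is not an ancestor of any other common ancestor — it is the merge base.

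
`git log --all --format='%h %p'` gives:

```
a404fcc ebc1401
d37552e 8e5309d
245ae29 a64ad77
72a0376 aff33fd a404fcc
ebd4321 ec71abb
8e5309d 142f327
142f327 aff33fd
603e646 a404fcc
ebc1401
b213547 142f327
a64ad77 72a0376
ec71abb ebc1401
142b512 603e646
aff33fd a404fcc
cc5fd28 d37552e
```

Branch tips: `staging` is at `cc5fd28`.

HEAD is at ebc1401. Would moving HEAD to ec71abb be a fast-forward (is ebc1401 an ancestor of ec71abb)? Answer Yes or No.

A fast-forward from ebc1401 to ec71abb is possible iff ebc1401 is an ancestor of ec71abb.
Ancestors of ec71abb: {ebc1401, ec71abb}.
ebc1401 is among them, so fast-forward is possible.

Yes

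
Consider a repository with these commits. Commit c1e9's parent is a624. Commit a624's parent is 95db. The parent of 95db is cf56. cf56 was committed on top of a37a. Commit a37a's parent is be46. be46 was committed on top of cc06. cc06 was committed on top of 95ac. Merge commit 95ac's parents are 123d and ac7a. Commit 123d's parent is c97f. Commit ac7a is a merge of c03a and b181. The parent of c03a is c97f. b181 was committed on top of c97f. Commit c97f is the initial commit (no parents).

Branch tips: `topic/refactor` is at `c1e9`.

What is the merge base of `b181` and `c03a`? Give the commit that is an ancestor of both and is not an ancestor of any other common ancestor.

c97f

Ancestors of b181: {b181, c97f}.
Ancestors of c03a: {c03a, c97f}.
Common ancestors: {c97f}.
The only common ancestor is c97f, so it is the merge base.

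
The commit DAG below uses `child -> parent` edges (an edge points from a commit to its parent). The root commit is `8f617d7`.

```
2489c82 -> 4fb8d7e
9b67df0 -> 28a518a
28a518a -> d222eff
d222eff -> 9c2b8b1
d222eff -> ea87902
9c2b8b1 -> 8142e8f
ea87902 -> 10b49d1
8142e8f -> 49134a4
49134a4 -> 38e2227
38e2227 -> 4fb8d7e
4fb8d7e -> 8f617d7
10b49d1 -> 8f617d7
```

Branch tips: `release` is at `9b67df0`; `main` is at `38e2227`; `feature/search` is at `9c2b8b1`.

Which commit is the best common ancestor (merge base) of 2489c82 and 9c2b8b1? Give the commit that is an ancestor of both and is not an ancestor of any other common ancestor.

Ancestors of 2489c82: {2489c82, 4fb8d7e, 8f617d7}.
Ancestors of 9c2b8b1: {38e2227, 49134a4, 4fb8d7e, 8142e8f, 8f617d7, 9c2b8b1}.
Common ancestors: {4fb8d7e, 8f617d7}.
Among these, 4fb8d7e is not an ancestor of any other common ancestor — it is the merge base.

4fb8d7e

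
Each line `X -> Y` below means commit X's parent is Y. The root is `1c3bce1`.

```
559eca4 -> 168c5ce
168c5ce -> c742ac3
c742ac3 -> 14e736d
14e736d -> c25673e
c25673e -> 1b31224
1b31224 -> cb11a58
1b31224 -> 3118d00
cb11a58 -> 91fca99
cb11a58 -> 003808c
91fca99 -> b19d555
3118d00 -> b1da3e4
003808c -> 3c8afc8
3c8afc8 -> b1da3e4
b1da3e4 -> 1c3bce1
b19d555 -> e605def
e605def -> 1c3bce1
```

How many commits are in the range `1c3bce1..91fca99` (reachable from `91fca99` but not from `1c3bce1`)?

Reachable from 91fca99: {1c3bce1, 91fca99, b19d555, e605def}.
Reachable from 1c3bce1: {1c3bce1}.
In 91fca99's history but not 1c3bce1's: {91fca99, b19d555, e605def} — 3 commits.

3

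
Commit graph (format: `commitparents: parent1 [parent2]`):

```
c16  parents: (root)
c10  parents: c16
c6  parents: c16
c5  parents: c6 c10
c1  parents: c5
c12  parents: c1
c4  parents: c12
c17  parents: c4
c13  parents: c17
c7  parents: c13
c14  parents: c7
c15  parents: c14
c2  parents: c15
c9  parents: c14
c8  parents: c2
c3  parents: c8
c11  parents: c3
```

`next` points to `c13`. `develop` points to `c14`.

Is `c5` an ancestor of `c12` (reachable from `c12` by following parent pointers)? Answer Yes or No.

Ancestors of c12 (commits reachable by following parents): {c1, c10, c12, c16, c5, c6}.
c5 is in that set, so it is an ancestor of c12.

Yes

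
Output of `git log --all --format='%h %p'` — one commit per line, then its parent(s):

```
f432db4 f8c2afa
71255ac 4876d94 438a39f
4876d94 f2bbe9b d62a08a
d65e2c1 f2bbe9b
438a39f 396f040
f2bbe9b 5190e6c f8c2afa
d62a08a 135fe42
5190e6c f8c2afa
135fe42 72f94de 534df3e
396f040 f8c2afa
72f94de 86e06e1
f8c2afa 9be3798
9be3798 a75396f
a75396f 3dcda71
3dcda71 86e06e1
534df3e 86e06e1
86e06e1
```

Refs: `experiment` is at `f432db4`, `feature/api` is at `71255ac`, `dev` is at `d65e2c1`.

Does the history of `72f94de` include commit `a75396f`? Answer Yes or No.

No

Ancestors of 72f94de: {72f94de, 86e06e1}.
a75396f is not in that set, so it is not an ancestor of 72f94de.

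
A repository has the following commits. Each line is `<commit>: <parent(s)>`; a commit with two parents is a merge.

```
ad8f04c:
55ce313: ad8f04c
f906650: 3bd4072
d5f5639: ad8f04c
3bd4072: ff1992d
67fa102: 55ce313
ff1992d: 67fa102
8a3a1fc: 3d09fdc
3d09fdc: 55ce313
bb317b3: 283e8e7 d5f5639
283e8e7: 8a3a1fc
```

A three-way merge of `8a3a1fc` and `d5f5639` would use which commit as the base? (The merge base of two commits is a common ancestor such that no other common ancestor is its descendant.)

Ancestors of 8a3a1fc: {3d09fdc, 55ce313, 8a3a1fc, ad8f04c}.
Ancestors of d5f5639: {ad8f04c, d5f5639}.
Common ancestors: {ad8f04c}.
The only common ancestor is ad8f04c, so it is the merge base.

ad8f04c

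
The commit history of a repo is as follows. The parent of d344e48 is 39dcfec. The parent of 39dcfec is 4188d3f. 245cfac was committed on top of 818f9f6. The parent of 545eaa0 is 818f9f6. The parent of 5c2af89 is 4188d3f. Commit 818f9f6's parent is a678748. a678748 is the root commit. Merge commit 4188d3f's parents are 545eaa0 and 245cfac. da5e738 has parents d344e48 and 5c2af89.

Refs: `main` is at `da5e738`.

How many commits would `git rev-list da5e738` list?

9

Walking parent pointers from da5e738: reachable set = {245cfac, 39dcfec, 4188d3f, 545eaa0, 5c2af89, 818f9f6, a678748, d344e48, da5e738}.
That is 9 commits.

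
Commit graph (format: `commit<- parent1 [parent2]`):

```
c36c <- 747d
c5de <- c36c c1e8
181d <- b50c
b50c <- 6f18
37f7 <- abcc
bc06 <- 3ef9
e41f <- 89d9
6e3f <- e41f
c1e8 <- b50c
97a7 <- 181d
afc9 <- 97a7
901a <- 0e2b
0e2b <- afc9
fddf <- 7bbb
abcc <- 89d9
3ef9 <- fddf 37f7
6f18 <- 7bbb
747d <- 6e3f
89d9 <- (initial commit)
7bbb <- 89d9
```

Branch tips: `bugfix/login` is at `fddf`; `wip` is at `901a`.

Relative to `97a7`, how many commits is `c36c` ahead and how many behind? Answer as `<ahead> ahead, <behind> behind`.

4 ahead, 5 behind

Reachable from c36c: {6e3f, 747d, 89d9, c36c, e41f}.
Reachable from 97a7: {181d, 6f18, 7bbb, 89d9, 97a7, b50c}.
Only in c36c's history (ahead): {6e3f, 747d, c36c, e41f} — 4.
Only in 97a7's history (behind): {181d, 6f18, 7bbb, 97a7, b50c} — 5.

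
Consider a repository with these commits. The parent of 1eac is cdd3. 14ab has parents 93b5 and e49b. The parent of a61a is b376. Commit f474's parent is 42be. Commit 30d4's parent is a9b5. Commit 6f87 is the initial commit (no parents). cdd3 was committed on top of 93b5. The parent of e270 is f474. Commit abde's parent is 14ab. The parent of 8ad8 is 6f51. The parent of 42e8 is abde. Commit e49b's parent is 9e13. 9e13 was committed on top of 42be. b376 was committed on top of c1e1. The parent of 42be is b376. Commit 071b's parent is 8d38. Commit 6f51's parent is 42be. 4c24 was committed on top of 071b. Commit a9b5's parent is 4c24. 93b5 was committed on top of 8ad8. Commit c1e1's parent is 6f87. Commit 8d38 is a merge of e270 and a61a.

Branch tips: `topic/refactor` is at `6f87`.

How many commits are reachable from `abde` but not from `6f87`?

Reachable from abde: {14ab, 42be, 6f51, 6f87, 8ad8, 93b5, 9e13, abde, b376, c1e1, e49b}.
Reachable from 6f87: {6f87}.
In abde's history but not 6f87's: {14ab, 42be, 6f51, 8ad8, 93b5, 9e13, abde, b376, c1e1, e49b} — 10 commits.

10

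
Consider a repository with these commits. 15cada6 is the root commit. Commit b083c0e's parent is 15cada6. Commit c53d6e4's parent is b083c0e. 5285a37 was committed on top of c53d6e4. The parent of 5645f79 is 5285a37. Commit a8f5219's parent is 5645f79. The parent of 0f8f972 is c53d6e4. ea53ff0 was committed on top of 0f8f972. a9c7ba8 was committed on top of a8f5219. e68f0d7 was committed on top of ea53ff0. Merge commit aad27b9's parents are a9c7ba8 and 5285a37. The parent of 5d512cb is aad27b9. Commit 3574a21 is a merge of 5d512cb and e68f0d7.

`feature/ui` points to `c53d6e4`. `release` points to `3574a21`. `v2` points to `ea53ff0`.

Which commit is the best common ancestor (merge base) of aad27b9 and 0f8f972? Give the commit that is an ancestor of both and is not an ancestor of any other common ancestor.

c53d6e4

Ancestors of aad27b9: {15cada6, 5285a37, 5645f79, a8f5219, a9c7ba8, aad27b9, b083c0e, c53d6e4}.
Ancestors of 0f8f972: {0f8f972, 15cada6, b083c0e, c53d6e4}.
Common ancestors: {15cada6, b083c0e, c53d6e4}.
Among these, c53d6e4 is not an ancestor of any other common ancestor — it is the merge base.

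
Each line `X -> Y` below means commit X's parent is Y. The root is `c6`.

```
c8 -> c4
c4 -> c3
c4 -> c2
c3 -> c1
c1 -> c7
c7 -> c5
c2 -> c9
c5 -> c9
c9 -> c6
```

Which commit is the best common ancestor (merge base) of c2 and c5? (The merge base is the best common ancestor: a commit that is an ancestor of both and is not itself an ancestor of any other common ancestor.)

Ancestors of c2: {c2, c6, c9}.
Ancestors of c5: {c5, c6, c9}.
Common ancestors: {c6, c9}.
Among these, c9 is not an ancestor of any other common ancestor — it is the merge base.

c9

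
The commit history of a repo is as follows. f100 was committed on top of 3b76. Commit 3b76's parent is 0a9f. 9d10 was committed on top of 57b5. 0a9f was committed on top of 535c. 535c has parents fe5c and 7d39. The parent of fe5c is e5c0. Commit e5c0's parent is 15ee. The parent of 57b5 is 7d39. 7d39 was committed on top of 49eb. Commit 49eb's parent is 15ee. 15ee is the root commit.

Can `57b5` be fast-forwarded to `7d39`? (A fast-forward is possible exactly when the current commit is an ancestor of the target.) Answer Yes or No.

A fast-forward from 57b5 to 7d39 is possible iff 57b5 is an ancestor of 7d39.
Ancestors of 7d39: {15ee, 49eb, 7d39}.
57b5 is not among them, so fast-forward is not possible.

No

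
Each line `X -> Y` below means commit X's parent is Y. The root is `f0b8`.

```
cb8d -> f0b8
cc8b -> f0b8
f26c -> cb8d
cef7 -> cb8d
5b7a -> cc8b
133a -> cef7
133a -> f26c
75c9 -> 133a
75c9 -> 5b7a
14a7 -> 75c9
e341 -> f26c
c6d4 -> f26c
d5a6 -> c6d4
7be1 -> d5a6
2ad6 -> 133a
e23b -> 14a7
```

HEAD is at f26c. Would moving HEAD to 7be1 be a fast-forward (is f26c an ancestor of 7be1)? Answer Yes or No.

A fast-forward from f26c to 7be1 is possible iff f26c is an ancestor of 7be1.
Ancestors of 7be1: {7be1, c6d4, cb8d, d5a6, f0b8, f26c}.
f26c is among them, so fast-forward is possible.

Yes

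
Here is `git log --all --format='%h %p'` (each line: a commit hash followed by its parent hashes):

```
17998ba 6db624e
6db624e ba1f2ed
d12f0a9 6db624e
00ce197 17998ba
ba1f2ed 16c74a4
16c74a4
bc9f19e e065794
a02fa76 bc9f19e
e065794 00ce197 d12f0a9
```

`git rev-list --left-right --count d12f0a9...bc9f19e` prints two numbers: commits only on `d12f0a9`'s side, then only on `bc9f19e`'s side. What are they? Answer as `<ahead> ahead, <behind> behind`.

0 ahead, 4 behind

Reachable from d12f0a9: {16c74a4, 6db624e, ba1f2ed, d12f0a9}.
Reachable from bc9f19e: {00ce197, 16c74a4, 17998ba, 6db624e, ba1f2ed, bc9f19e, d12f0a9, e065794}.
Only in d12f0a9's history (ahead): {} — 0.
Only in bc9f19e's history (behind): {00ce197, 17998ba, bc9f19e, e065794} — 4.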